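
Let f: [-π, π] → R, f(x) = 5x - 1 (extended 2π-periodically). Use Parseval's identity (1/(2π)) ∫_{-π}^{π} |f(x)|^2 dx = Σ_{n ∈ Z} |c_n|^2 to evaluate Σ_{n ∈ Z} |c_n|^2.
Σ |c_n|^2 = 25π^2/3 + 1

Expand and integrate term by term over [-π, π]:
  ∫ (5x)^2 dx = 25·(2π^3/3); ∫ 2·5·(-1)·x dx = 0 (odd integrand); ∫ (-1)^2 dx = 1·2π.
So (1/(2π)) ∫_{-π}^{π} (5x - 1)^2 dx = 25π^2/3 + 1 = 25π^2/3 + 1.
Parseval ⇒ Σ |c_n|^2 = 25π^2/3 + 1.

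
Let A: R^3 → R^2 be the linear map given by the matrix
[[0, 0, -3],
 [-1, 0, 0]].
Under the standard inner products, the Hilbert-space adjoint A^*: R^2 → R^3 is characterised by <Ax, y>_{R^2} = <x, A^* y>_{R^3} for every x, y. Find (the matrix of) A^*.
A^* = A^T =
[[0, -1],
 [0, 0],
 [-3, 0]]

For real matrices with standard dot products, the defining identity <Ax, y> = <x, A^* y> gives (Ax)^T y = x^T (A^*) y, i.e. x^T A^T y = x^T (A^*) y. Since this holds for all x, y, we must have A^* = A^T. Therefore
A^* =
[[0, -1],
 [0, 0],
 [-3, 0]].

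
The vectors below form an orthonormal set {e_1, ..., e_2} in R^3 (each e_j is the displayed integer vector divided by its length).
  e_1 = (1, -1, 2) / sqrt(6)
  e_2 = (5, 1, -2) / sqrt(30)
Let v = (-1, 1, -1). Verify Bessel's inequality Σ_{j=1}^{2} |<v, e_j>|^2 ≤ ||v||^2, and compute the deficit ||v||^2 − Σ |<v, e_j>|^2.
Σ |<v, e_j>|^2 = 14/5; ||v||^2 = 3; deficit = 1/5

Write each e_j = u_j / sqrt(<u_j, u_j>) where u_j is the displayed integer vector. Then <v, e_j> = <v, u_j> / sqrt(<u_j, u_j>), so |<v, e_j>|^2 = <v, u_j>^2 / <u_j, u_j>.
Coefficients: <v, e_1> = -4/sqrt(6), <v, e_2> = -2/sqrt(30).
Square and sum: Σ |<v, e_j>|^2 = 14/5.
Compute ||v||^2 = v·v = 3.
Deficit = 3 − 14/5 = 1/5 ≥ 0, confirming Bessel's inequality. (The deficit equals ||v − Σ <v,e_j> e_j||^2, the squared distance from v to span{e_j}.)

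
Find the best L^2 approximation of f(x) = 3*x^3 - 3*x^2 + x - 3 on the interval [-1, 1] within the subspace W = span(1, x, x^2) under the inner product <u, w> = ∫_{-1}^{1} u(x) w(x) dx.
g(x) = -3*x^2 + 14*x/5 - 3

The best approximation g ∈ W is the orthogonal projection of f onto W. Writing g = a_0 + a_1 x + a_2 x^2, the coefficients solve the normal equations G · a = b where
  G_{ij} = <φ_i, φ_j> and b_i = <f, φ_i>, with φ_0 = 1, φ_1 = x, φ_2 = x^2.
G =
  [2, 0, 2/3]
  [0, 2/3, 0]
  [2/3, 0, 2/5],
b = (-8, 28/15, -16/5).
Solving gives a_0 = -3, a_1 = 14/5, a_2 = -3, so
  g(x) = -3*x^2 + 14*x/5 - 3.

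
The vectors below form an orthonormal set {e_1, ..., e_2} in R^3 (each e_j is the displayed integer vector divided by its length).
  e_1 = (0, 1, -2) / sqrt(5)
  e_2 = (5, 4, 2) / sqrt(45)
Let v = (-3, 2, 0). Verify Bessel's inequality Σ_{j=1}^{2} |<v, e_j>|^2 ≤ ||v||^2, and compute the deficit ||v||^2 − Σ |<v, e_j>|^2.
Σ |<v, e_j>|^2 = 17/9; ||v||^2 = 13; deficit = 100/9

Write each e_j = u_j / sqrt(<u_j, u_j>) where u_j is the displayed integer vector. Then <v, e_j> = <v, u_j> / sqrt(<u_j, u_j>), so |<v, e_j>|^2 = <v, u_j>^2 / <u_j, u_j>.
Coefficients: <v, e_1> = 2/sqrt(5), <v, e_2> = -7/sqrt(45).
Square and sum: Σ |<v, e_j>|^2 = 17/9.
Compute ||v||^2 = v·v = 13.
Deficit = 13 − 17/9 = 100/9 ≥ 0, confirming Bessel's inequality. (The deficit equals ||v − Σ <v,e_j> e_j||^2, the squared distance from v to span{e_j}.)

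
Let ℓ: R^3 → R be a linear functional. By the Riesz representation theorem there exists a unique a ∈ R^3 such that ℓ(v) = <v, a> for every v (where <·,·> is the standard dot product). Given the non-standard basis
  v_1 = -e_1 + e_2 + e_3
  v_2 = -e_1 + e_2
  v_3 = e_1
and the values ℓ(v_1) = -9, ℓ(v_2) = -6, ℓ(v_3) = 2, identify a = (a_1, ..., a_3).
a = (2, -4, -3)

Write a = (a_1, ..., a_3) in the standard basis. For each basis vector v_i, ℓ(v_i) = <v_i, a> is a linear equation in the a_j's. Collect the n equations into a matrix system V a = ℓ, where row i of V is v_i (expressed in the standard basis). Since V is invertible (lower-triangular with 1s on the diagonal, up to permutation), solve by back-substitution:
  V =
[[-1, 1, 1],
 [-1, 1, 0],
 [1, 0, 0]]
  V a = (-9, -6, 2)
Solving gives a = (2, -4, -3).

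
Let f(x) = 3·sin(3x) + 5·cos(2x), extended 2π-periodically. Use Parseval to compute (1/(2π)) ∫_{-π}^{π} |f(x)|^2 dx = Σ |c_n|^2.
Σ |c_n|^2 = 17

Expand |f|^2 and use orthogonality of {sin(nx), cos(mx)} on [-π, π]:
  ∫_{-π}^{π} sin(nx)^2 dx = π, ∫ cos(mx)^2 dx = π, and cross terms integrate to 0.
So ∫_{-π}^{π} f(x)^2 dx = 3^2 · π + 5^2 · π = (9 + 25)π.
Divide by 2π: (9 + 25)/2 = 17.
By Parseval, this equals Σ |c_n|^2.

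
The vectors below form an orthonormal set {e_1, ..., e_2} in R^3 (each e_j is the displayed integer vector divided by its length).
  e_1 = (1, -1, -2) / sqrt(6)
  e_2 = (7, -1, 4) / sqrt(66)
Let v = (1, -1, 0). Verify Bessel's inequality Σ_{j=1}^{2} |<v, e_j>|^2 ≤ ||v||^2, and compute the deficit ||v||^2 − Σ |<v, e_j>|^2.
Σ |<v, e_j>|^2 = 18/11; ||v||^2 = 2; deficit = 4/11

Write each e_j = u_j / sqrt(<u_j, u_j>) where u_j is the displayed integer vector. Then <v, e_j> = <v, u_j> / sqrt(<u_j, u_j>), so |<v, e_j>|^2 = <v, u_j>^2 / <u_j, u_j>.
Coefficients: <v, e_1> = 2/sqrt(6), <v, e_2> = 8/sqrt(66).
Square and sum: Σ |<v, e_j>|^2 = 18/11.
Compute ||v||^2 = v·v = 2.
Deficit = 2 − 18/11 = 4/11 ≥ 0, confirming Bessel's inequality. (The deficit equals ||v − Σ <v,e_j> e_j||^2, the squared distance from v to span{e_j}.)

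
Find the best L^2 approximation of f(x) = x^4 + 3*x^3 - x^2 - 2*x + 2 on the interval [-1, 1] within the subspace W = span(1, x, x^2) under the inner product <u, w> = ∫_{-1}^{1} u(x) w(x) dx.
g(x) = -x^2/7 - x/5 + 67/35

The best approximation g ∈ W is the orthogonal projection of f onto W. Writing g = a_0 + a_1 x + a_2 x^2, the coefficients solve the normal equations G · a = b where
  G_{ij} = <φ_i, φ_j> and b_i = <f, φ_i>, with φ_0 = 1, φ_1 = x, φ_2 = x^2.
G =
  [2, 0, 2/3]
  [0, 2/3, 0]
  [2/3, 0, 2/5],
b = (56/15, -2/15, 128/105).
Solving gives a_0 = 67/35, a_1 = -1/5, a_2 = -1/7, so
  g(x) = -x^2/7 - x/5 + 67/35.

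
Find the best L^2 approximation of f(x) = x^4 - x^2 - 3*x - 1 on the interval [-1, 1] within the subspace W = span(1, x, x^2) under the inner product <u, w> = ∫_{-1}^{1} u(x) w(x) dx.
g(x) = -x^2/7 - 3*x - 38/35

The best approximation g ∈ W is the orthogonal projection of f onto W. Writing g = a_0 + a_1 x + a_2 x^2, the coefficients solve the normal equations G · a = b where
  G_{ij} = <φ_i, φ_j> and b_i = <f, φ_i>, with φ_0 = 1, φ_1 = x, φ_2 = x^2.
G =
  [2, 0, 2/3]
  [0, 2/3, 0]
  [2/3, 0, 2/5],
b = (-34/15, -2, -82/105).
Solving gives a_0 = -38/35, a_1 = -3, a_2 = -1/7, so
  g(x) = -x^2/7 - 3*x - 38/35.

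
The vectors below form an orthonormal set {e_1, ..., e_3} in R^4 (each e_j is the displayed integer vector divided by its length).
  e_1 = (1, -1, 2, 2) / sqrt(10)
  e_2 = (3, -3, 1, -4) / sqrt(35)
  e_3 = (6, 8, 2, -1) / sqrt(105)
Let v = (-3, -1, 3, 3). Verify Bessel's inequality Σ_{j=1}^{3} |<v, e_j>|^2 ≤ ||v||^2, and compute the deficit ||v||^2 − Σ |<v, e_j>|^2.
Σ |<v, e_j>|^2 = 322/15; ||v||^2 = 28; deficit = 98/15

Write each e_j = u_j / sqrt(<u_j, u_j>) where u_j is the displayed integer vector. Then <v, e_j> = <v, u_j> / sqrt(<u_j, u_j>), so |<v, e_j>|^2 = <v, u_j>^2 / <u_j, u_j>.
Coefficients: <v, e_1> = 10/sqrt(10), <v, e_2> = -15/sqrt(35), <v, e_3> = -23/sqrt(105).
Square and sum: Σ |<v, e_j>|^2 = 322/15.
Compute ||v||^2 = v·v = 28.
Deficit = 28 − 322/15 = 98/15 ≥ 0, confirming Bessel's inequality. (The deficit equals ||v − Σ <v,e_j> e_j||^2, the squared distance from v to span{e_j}.)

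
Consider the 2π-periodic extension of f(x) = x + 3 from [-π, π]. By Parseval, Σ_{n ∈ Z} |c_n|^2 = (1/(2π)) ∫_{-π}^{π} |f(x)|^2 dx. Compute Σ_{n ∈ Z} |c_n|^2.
Σ |c_n|^2 = π^2/3 + 9

Expand and integrate term by term over [-π, π]:
  ∫ (x)^2 dx = 1·(2π^3/3); ∫ 2·1·(3)·x dx = 0 (odd integrand); ∫ 3^2 dx = 9·2π.
So (1/(2π)) ∫_{-π}^{π} (x + 3)^2 dx = 1π^2/3 + 9 = π^2/3 + 9.
Parseval ⇒ Σ |c_n|^2 = π^2/3 + 9.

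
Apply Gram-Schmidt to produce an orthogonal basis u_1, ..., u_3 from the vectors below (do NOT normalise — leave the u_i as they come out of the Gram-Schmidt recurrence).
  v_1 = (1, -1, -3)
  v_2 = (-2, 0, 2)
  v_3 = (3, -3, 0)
Orthogonal basis:
  u_1 = (1, -1, -3)
  u_2 = (-14/11, -8/11, -2/11)
  u_3 = (3/2, -3, 3/2)

Apply the Gram-Schmidt recurrence
  u_1 = v_1
  u_i = v_i − Σ_{j<i} ((v_i · u_j) / (u_j · u_j)) · u_j.

Step by step this gives:
  u_1 = (1, -1, -3)
  u_2 = (-14/11, -8/11, -2/11)
  u_3 = (3/2, -3, 3/2)

Orthogonality check:
  u_2 · u_1 = 0 (should be 0)
  u_3 · u_1 = 0 (should be 0)
  u_3 · u_2 = 0 (should be 0)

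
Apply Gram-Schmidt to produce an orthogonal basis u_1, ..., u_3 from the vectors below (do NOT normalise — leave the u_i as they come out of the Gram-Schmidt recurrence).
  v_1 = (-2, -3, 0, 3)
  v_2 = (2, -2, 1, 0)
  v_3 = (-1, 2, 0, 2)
Orthogonal basis:
  u_1 = (-2, -3, 0, 3)
  u_2 = (24/11, -19/11, 1, -3/11)
  u_3 = (69/97, 103/97, 68/97, 149/97)

Apply the Gram-Schmidt recurrence
  u_1 = v_1
  u_i = v_i − Σ_{j<i} ((v_i · u_j) / (u_j · u_j)) · u_j.

Step by step this gives:
  u_1 = (-2, -3, 0, 3)
  u_2 = (24/11, -19/11, 1, -3/11)
  u_3 = (69/97, 103/97, 68/97, 149/97)

Orthogonality check:
  u_2 · u_1 = 0 (should be 0)
  u_3 · u_1 = 0 (should be 0)
  u_3 · u_2 = 0 (should be 0)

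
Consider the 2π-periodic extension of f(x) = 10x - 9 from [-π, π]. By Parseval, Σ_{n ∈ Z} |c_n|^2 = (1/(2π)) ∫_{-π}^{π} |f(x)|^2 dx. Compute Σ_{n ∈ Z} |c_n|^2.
Σ |c_n|^2 = 100π^2/3 + 81

Expand and integrate term by term over [-π, π]:
  ∫ (10x)^2 dx = 100·(2π^3/3); ∫ 2·10·(-9)·x dx = 0 (odd integrand); ∫ (-9)^2 dx = 81·2π.
So (1/(2π)) ∫_{-π}^{π} (10x - 9)^2 dx = 100π^2/3 + 81 = 100π^2/3 + 81.
Parseval ⇒ Σ |c_n|^2 = 100π^2/3 + 81.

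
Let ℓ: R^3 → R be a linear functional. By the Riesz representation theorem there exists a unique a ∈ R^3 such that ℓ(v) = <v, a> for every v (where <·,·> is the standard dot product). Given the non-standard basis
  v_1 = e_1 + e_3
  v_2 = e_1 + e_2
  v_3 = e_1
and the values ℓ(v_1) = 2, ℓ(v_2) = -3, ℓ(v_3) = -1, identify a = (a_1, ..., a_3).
a = (-1, -2, 3)

Write a = (a_1, ..., a_3) in the standard basis. For each basis vector v_i, ℓ(v_i) = <v_i, a> is a linear equation in the a_j's. Collect the n equations into a matrix system V a = ℓ, where row i of V is v_i (expressed in the standard basis). Since V is invertible (lower-triangular with 1s on the diagonal, up to permutation), solve by back-substitution:
  V =
[[1, 0, 1],
 [1, 1, 0],
 [1, 0, 0]]
  V a = (2, -3, -1)
Solving gives a = (-1, -2, 3).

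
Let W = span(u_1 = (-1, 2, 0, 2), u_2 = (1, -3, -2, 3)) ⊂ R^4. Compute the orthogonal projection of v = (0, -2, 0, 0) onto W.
proj_W(v) = (68/103, -161/103, -50/103, -11/103)

Set up U = [u_1 | ... | u_2] ∈ R^(4×2). The projector onto W = col(U) is P = U (U^T U)^(-1) U^T.
Compute U^T U =
  [9, -1]
  [-1, 23],
and U^T v = (-4, 6).
Solve U^T U · c = U^T v for the coefficients: c = (-43/103, 25/103). The projection is proj_W(v) = U c.
Check: (v - proj_W(v)) · u_1 = 0  (should be 0).
Check: (v - proj_W(v)) · u_2 = 0  (should be 0).
Result: proj_W(v) = (68/103, -161/103, -50/103, -11/103).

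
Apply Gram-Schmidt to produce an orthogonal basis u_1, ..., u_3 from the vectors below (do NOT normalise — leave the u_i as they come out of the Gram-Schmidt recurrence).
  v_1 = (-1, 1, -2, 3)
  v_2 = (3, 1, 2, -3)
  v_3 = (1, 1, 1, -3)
Orthogonal basis:
  u_1 = (-1, 1, -2, 3)
  u_2 = (2, 2, 0, 0)
  u_3 = (-11/15, 11/15, -7/15, -4/5)

Apply the Gram-Schmidt recurrence
  u_1 = v_1
  u_i = v_i − Σ_{j<i} ((v_i · u_j) / (u_j · u_j)) · u_j.

Step by step this gives:
  u_1 = (-1, 1, -2, 3)
  u_2 = (2, 2, 0, 0)
  u_3 = (-11/15, 11/15, -7/15, -4/5)

Orthogonality check:
  u_2 · u_1 = 0 (should be 0)
  u_3 · u_1 = 0 (should be 0)
  u_3 · u_2 = 0 (should be 0)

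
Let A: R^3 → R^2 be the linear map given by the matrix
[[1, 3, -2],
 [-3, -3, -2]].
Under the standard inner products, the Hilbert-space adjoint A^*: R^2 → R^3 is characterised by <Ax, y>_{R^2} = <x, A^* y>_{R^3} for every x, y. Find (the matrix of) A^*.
A^* = A^T =
[[1, -3],
 [3, -3],
 [-2, -2]]

For real matrices with standard dot products, the defining identity <Ax, y> = <x, A^* y> gives (Ax)^T y = x^T (A^*) y, i.e. x^T A^T y = x^T (A^*) y. Since this holds for all x, y, we must have A^* = A^T. Therefore
A^* =
[[1, -3],
 [3, -3],
 [-2, -2]].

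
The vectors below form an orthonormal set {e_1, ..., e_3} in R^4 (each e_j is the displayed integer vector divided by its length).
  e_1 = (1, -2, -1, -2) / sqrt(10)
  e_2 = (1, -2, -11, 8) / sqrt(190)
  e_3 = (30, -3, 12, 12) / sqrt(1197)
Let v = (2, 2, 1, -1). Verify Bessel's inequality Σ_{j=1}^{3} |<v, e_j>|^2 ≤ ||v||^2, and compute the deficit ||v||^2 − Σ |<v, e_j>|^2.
Σ |<v, e_j>|^2 = 34/7; ||v||^2 = 10; deficit = 36/7

Write each e_j = u_j / sqrt(<u_j, u_j>) where u_j is the displayed integer vector. Then <v, e_j> = <v, u_j> / sqrt(<u_j, u_j>), so |<v, e_j>|^2 = <v, u_j>^2 / <u_j, u_j>.
Coefficients: <v, e_1> = -1/sqrt(10), <v, e_2> = -21/sqrt(190), <v, e_3> = 54/sqrt(1197).
Square and sum: Σ |<v, e_j>|^2 = 34/7.
Compute ||v||^2 = v·v = 10.
Deficit = 10 − 34/7 = 36/7 ≥ 0, confirming Bessel's inequality. (The deficit equals ||v − Σ <v,e_j> e_j||^2, the squared distance from v to span{e_j}.)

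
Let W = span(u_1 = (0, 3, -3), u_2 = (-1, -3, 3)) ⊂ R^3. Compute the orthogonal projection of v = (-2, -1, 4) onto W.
proj_W(v) = (-2, -5/2, 5/2)

Set up U = [u_1 | ... | u_2] ∈ R^(3×2). The projector onto W = col(U) is P = U (U^T U)^(-1) U^T.
Compute U^T U =
  [18, -18]
  [-18, 19],
and U^T v = (-15, 17).
Solve U^T U · c = U^T v for the coefficients: c = (7/6, 2). The projection is proj_W(v) = U c.
Check: (v - proj_W(v)) · u_1 = 0  (should be 0).
Check: (v - proj_W(v)) · u_2 = 0  (should be 0).
Result: proj_W(v) = (-2, -5/2, 5/2).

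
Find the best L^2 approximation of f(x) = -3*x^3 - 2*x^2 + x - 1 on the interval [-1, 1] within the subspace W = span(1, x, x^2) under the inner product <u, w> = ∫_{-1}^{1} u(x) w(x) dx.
g(x) = -2*x^2 - 4*x/5 - 1

The best approximation g ∈ W is the orthogonal projection of f onto W. Writing g = a_0 + a_1 x + a_2 x^2, the coefficients solve the normal equations G · a = b where
  G_{ij} = <φ_i, φ_j> and b_i = <f, φ_i>, with φ_0 = 1, φ_1 = x, φ_2 = x^2.
G =
  [2, 0, 2/3]
  [0, 2/3, 0]
  [2/3, 0, 2/5],
b = (-10/3, -8/15, -22/15).
Solving gives a_0 = -1, a_1 = -4/5, a_2 = -2, so
  g(x) = -2*x^2 - 4*x/5 - 1.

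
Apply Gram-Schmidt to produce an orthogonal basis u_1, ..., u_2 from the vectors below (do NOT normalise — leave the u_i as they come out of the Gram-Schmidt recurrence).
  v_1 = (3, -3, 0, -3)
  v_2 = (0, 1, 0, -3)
Orthogonal basis:
  u_1 = (3, -3, 0, -3)
  u_2 = (-2/3, 5/3, 0, -7/3)

Apply the Gram-Schmidt recurrence
  u_1 = v_1
  u_i = v_i − Σ_{j<i} ((v_i · u_j) / (u_j · u_j)) · u_j.

Step by step this gives:
  u_1 = (3, -3, 0, -3)
  u_2 = (-2/3, 5/3, 0, -7/3)

Orthogonality check:
  u_2 · u_1 = 0 (should be 0)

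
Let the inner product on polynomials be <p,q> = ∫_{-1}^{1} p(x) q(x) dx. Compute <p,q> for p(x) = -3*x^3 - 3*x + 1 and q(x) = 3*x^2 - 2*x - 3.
<p,q> = 12/5

Expand the product: p(x)·q(x) = -9*x^5 + 6*x^4 + 9*x^2 + 7*x - 3.
∫_{-1}^{1} of each monomial x^k gives [2/(k+1) if k even, 0 if k odd]. Integrating term-by-term (or equivalently evaluating the antiderivative F(x) = -3*x^6/2 + 6*x^5/5 + 3*x^3 + 7*x^2/2 - 3*x at the endpoints):
  F(1) − F(−1) = 16/5 − (4/5) = 12/5.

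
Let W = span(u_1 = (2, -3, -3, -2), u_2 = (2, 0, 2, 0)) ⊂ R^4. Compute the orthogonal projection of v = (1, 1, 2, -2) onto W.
proj_W(v) = (23/17, 3/17, 28/17, 2/17)

Set up U = [u_1 | ... | u_2] ∈ R^(4×2). The projector onto W = col(U) is P = U (U^T U)^(-1) U^T.
Compute U^T U =
  [26, -2]
  [-2, 8],
and U^T v = (-3, 6).
Solve U^T U · c = U^T v for the coefficients: c = (-1/17, 25/34). The projection is proj_W(v) = U c.
Check: (v - proj_W(v)) · u_1 = 0  (should be 0).
Check: (v - proj_W(v)) · u_2 = 0  (should be 0).
Result: proj_W(v) = (23/17, 3/17, 28/17, 2/17).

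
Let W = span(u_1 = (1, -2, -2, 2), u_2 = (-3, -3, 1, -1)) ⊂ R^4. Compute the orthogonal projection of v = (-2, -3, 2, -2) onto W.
proj_W(v) = (-790/259, -607/259, 365/259, -365/259)

Set up U = [u_1 | ... | u_2] ∈ R^(4×2). The projector onto W = col(U) is P = U (U^T U)^(-1) U^T.
Compute U^T U =
  [13, -1]
  [-1, 20],
and U^T v = (-4, 19).
Solve U^T U · c = U^T v for the coefficients: c = (-61/259, 243/259). The projection is proj_W(v) = U c.
Check: (v - proj_W(v)) · u_1 = 0  (should be 0).
Check: (v - proj_W(v)) · u_2 = 0  (should be 0).
Result: proj_W(v) = (-790/259, -607/259, 365/259, -365/259).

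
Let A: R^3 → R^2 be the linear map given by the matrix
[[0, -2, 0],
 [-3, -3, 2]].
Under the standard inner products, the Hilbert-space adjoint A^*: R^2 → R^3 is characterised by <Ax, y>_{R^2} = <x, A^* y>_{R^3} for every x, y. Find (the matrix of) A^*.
A^* = A^T =
[[0, -3],
 [-2, -3],
 [0, 2]]

For real matrices with standard dot products, the defining identity <Ax, y> = <x, A^* y> gives (Ax)^T y = x^T (A^*) y, i.e. x^T A^T y = x^T (A^*) y. Since this holds for all x, y, we must have A^* = A^T. Therefore
A^* =
[[0, -3],
 [-2, -3],
 [0, 2]].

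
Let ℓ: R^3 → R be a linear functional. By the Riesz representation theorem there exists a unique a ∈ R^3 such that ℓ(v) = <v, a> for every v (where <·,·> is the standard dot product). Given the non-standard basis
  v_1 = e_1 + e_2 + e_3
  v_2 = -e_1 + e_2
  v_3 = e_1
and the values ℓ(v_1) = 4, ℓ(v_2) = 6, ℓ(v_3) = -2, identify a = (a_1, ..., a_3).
a = (-2, 4, 2)

Write a = (a_1, ..., a_3) in the standard basis. For each basis vector v_i, ℓ(v_i) = <v_i, a> is a linear equation in the a_j's. Collect the n equations into a matrix system V a = ℓ, where row i of V is v_i (expressed in the standard basis). Since V is invertible (lower-triangular with 1s on the diagonal, up to permutation), solve by back-substitution:
  V =
[[1, 1, 1],
 [-1, 1, 0],
 [1, 0, 0]]
  V a = (4, 6, -2)
Solving gives a = (-2, 4, 2).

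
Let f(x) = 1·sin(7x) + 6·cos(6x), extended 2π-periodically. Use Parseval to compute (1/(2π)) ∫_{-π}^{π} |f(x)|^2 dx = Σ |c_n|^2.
Σ |c_n|^2 = 37/2

Expand |f|^2 and use orthogonality of {sin(nx), cos(mx)} on [-π, π]:
  ∫_{-π}^{π} sin(nx)^2 dx = π, ∫ cos(mx)^2 dx = π, and cross terms integrate to 0.
So ∫_{-π}^{π} f(x)^2 dx = 1^2 · π + 6^2 · π = (1 + 36)π.
Divide by 2π: (1 + 36)/2 = 37/2.
By Parseval, this equals Σ |c_n|^2.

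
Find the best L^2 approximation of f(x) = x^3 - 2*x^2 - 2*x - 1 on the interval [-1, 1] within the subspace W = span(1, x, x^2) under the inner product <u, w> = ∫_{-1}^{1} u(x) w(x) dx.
g(x) = -2*x^2 - 7*x/5 - 1

The best approximation g ∈ W is the orthogonal projection of f onto W. Writing g = a_0 + a_1 x + a_2 x^2, the coefficients solve the normal equations G · a = b where
  G_{ij} = <φ_i, φ_j> and b_i = <f, φ_i>, with φ_0 = 1, φ_1 = x, φ_2 = x^2.
G =
  [2, 0, 2/3]
  [0, 2/3, 0]
  [2/3, 0, 2/5],
b = (-10/3, -14/15, -22/15).
Solving gives a_0 = -1, a_1 = -7/5, a_2 = -2, so
  g(x) = -2*x^2 - 7*x/5 - 1.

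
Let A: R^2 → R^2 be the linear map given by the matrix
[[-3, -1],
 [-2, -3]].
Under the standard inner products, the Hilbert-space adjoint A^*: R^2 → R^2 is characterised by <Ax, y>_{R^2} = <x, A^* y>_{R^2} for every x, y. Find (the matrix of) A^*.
A^* = A^T =
[[-3, -2],
 [-1, -3]]

For real matrices with standard dot products, the defining identity <Ax, y> = <x, A^* y> gives (Ax)^T y = x^T (A^*) y, i.e. x^T A^T y = x^T (A^*) y. Since this holds for all x, y, we must have A^* = A^T. Therefore
A^* =
[[-3, -2],
 [-1, -3]].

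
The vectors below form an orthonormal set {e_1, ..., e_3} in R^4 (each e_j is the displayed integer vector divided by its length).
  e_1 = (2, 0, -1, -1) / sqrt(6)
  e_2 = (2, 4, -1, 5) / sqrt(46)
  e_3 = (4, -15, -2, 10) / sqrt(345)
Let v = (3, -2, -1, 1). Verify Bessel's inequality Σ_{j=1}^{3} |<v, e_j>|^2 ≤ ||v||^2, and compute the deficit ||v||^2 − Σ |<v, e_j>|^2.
Σ |<v, e_j>|^2 = 74/5; ||v||^2 = 15; deficit = 1/5

Write each e_j = u_j / sqrt(<u_j, u_j>) where u_j is the displayed integer vector. Then <v, e_j> = <v, u_j> / sqrt(<u_j, u_j>), so |<v, e_j>|^2 = <v, u_j>^2 / <u_j, u_j>.
Coefficients: <v, e_1> = 6/sqrt(6), <v, e_2> = 4/sqrt(46), <v, e_3> = 54/sqrt(345).
Square and sum: Σ |<v, e_j>|^2 = 74/5.
Compute ||v||^2 = v·v = 15.
Deficit = 15 − 74/5 = 1/5 ≥ 0, confirming Bessel's inequality. (The deficit equals ||v − Σ <v,e_j> e_j||^2, the squared distance from v to span{e_j}.)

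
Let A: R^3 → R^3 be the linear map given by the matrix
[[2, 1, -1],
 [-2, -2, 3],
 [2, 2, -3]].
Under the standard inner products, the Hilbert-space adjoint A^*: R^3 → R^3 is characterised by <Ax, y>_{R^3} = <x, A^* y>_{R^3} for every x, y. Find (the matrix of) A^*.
A^* = A^T =
[[2, -2, 2],
 [1, -2, 2],
 [-1, 3, -3]]

For real matrices with standard dot products, the defining identity <Ax, y> = <x, A^* y> gives (Ax)^T y = x^T (A^*) y, i.e. x^T A^T y = x^T (A^*) y. Since this holds for all x, y, we must have A^* = A^T. Therefore
A^* =
[[2, -2, 2],
 [1, -2, 2],
 [-1, 3, -3]].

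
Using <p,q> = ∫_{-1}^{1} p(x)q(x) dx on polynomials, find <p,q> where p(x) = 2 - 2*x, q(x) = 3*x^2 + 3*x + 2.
<p,q> = 8

Expand the product: p(x)·q(x) = -6*x^3 + 2*x + 4.
∫_{-1}^{1} of each monomial x^k gives [2/(k+1) if k even, 0 if k odd]. Integrating term-by-term (or equivalently evaluating the antiderivative F(x) = -3*x^4/2 + x^2 + 4*x at the endpoints):
  F(1) − F(−1) = 7/2 − (-9/2) = 8.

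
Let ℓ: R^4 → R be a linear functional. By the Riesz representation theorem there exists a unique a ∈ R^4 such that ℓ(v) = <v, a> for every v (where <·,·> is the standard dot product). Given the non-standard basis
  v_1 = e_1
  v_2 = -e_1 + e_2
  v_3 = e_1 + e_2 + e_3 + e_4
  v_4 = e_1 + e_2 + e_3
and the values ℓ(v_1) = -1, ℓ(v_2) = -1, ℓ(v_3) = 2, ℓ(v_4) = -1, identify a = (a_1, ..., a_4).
a = (-1, -2, 2, 3)

Write a = (a_1, ..., a_4) in the standard basis. For each basis vector v_i, ℓ(v_i) = <v_i, a> is a linear equation in the a_j's. Collect the n equations into a matrix system V a = ℓ, where row i of V is v_i (expressed in the standard basis). Since V is invertible (lower-triangular with 1s on the diagonal, up to permutation), solve by back-substitution:
  V =
[[1, 0, 0, 0],
 [-1, 1, 0, 0],
 [1, 1, 1, 1],
 [1, 1, 1, 0]]
  V a = (-1, -1, 2, -1)
Solving gives a = (-1, -2, 2, 3).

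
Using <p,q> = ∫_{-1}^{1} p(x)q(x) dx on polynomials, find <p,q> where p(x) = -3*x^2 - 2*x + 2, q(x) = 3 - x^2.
<p,q> = 88/15

Expand the product: p(x)·q(x) = 3*x^4 + 2*x^3 - 11*x^2 - 6*x + 6.
∫_{-1}^{1} of each monomial x^k gives [2/(k+1) if k even, 0 if k odd]. Integrating term-by-term (or equivalently evaluating the antiderivative F(x) = 3*x^5/5 + x^4/2 - 11*x^3/3 - 3*x^2 + 6*x at the endpoints):
  F(1) − F(−1) = 13/30 − (-163/30) = 88/15.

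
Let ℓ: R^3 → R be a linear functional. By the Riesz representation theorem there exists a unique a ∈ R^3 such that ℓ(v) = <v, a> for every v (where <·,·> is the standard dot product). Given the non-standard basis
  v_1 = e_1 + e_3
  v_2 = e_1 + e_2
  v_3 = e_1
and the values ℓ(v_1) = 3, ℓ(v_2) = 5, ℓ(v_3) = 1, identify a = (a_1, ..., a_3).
a = (1, 4, 2)

Write a = (a_1, ..., a_3) in the standard basis. For each basis vector v_i, ℓ(v_i) = <v_i, a> is a linear equation in the a_j's. Collect the n equations into a matrix system V a = ℓ, where row i of V is v_i (expressed in the standard basis). Since V is invertible (lower-triangular with 1s on the diagonal, up to permutation), solve by back-substitution:
  V =
[[1, 0, 1],
 [1, 1, 0],
 [1, 0, 0]]
  V a = (3, 5, 1)
Solving gives a = (1, 4, 2).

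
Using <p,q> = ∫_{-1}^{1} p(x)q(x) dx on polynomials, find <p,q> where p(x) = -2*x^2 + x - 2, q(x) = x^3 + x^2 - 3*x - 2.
<p,q> = 104/15

Expand the product: p(x)·q(x) = -2*x^5 - x^4 + 5*x^3 - x^2 + 4*x + 4.
∫_{-1}^{1} of each monomial x^k gives [2/(k+1) if k even, 0 if k odd]. Integrating term-by-term (or equivalently evaluating the antiderivative F(x) = -x^6/3 - x^5/5 + 5*x^4/4 - x^3/3 + 2*x^2 + 4*x at the endpoints):
  F(1) − F(−1) = 383/60 − (-11/20) = 104/15.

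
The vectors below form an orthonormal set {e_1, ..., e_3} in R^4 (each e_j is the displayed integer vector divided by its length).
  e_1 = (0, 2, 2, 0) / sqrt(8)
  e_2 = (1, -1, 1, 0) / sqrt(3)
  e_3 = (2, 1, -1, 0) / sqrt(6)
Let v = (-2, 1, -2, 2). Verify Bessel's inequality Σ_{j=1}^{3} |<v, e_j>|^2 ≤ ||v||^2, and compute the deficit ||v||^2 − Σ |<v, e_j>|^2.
Σ |<v, e_j>|^2 = 9; ||v||^2 = 13; deficit = 4

Write each e_j = u_j / sqrt(<u_j, u_j>) where u_j is the displayed integer vector. Then <v, e_j> = <v, u_j> / sqrt(<u_j, u_j>), so |<v, e_j>|^2 = <v, u_j>^2 / <u_j, u_j>.
Coefficients: <v, e_1> = -2/sqrt(8), <v, e_2> = -5/sqrt(3), <v, e_3> = -1/sqrt(6).
Square and sum: Σ |<v, e_j>|^2 = 9.
Compute ||v||^2 = v·v = 13.
Deficit = 13 − 9 = 4 ≥ 0, confirming Bessel's inequality. (The deficit equals ||v − Σ <v,e_j> e_j||^2, the squared distance from v to span{e_j}.)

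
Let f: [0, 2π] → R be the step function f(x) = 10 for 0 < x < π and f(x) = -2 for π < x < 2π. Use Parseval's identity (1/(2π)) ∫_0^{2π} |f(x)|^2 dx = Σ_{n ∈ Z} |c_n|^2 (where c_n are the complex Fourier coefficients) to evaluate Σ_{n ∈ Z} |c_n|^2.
Σ |c_n|^2 = 52

Parseval equates the L^2 energy of f (normalised by 1/(2π)) with the ℓ^2 sum of its Fourier coefficients: (1/(2π)) ∫_0^{2π} |f|^2 = Σ |c_n|^2.
Compute the left side: (1/(2π)) [∫_0^π 10^2 dx + ∫_π^{2π} (-2)^2 dx] = (1/(2π)) · (100π + 4π) = (100 + 4)/2 = 52.
So Σ_{n ∈ Z} |c_n|^2 = 52.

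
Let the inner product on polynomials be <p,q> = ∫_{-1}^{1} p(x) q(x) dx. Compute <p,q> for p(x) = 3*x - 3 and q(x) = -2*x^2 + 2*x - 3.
<p,q> = 26

Expand the product: p(x)·q(x) = -6*x^3 + 12*x^2 - 15*x + 9.
∫_{-1}^{1} of each monomial x^k gives [2/(k+1) if k even, 0 if k odd]. Integrating term-by-term (or equivalently evaluating the antiderivative F(x) = -3*x^4/2 + 4*x^3 - 15*x^2/2 + 9*x at the endpoints):
  F(1) − F(−1) = 4 − (-22) = 26.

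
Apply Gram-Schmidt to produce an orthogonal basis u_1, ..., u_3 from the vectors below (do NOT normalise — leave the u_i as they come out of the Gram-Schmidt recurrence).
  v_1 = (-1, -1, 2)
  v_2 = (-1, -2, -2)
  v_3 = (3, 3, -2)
Orthogonal basis:
  u_1 = (-1, -1, 2)
  u_2 = (-7/6, -13/6, -5/3)
  u_3 = (24/53, -16/53, 4/53)

Apply the Gram-Schmidt recurrence
  u_1 = v_1
  u_i = v_i − Σ_{j<i} ((v_i · u_j) / (u_j · u_j)) · u_j.

Step by step this gives:
  u_1 = (-1, -1, 2)
  u_2 = (-7/6, -13/6, -5/3)
  u_3 = (24/53, -16/53, 4/53)

Orthogonality check:
  u_2 · u_1 = 0 (should be 0)
  u_3 · u_1 = 0 (should be 0)
  u_3 · u_2 = 0 (should be 0)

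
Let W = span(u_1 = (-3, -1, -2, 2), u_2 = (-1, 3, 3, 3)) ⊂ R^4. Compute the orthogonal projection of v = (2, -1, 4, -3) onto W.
proj_W(v) = (68/21, 53/63, 239/126, -293/126)

Set up U = [u_1 | ... | u_2] ∈ R^(4×2). The projector onto W = col(U) is P = U (U^T U)^(-1) U^T.
Compute U^T U =
  [18, 0]
  [0, 28],
and U^T v = (-19, -2).
Solve U^T U · c = U^T v for the coefficients: c = (-19/18, -1/14). The projection is proj_W(v) = U c.
Check: (v - proj_W(v)) · u_1 = 0  (should be 0).
Check: (v - proj_W(v)) · u_2 = 0  (should be 0).
Result: proj_W(v) = (68/21, 53/63, 239/126, -293/126).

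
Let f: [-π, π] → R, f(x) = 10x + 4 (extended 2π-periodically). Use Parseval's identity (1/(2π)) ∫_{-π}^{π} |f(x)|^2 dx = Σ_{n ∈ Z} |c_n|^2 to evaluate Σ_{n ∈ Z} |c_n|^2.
Σ |c_n|^2 = 100π^2/3 + 16

Expand and integrate term by term over [-π, π]:
  ∫ (10x)^2 dx = 100·(2π^3/3); ∫ 2·10·(4)·x dx = 0 (odd integrand); ∫ 4^2 dx = 16·2π.
So (1/(2π)) ∫_{-π}^{π} (10x + 4)^2 dx = 100π^2/3 + 16 = 100π^2/3 + 16.
Parseval ⇒ Σ |c_n|^2 = 100π^2/3 + 16.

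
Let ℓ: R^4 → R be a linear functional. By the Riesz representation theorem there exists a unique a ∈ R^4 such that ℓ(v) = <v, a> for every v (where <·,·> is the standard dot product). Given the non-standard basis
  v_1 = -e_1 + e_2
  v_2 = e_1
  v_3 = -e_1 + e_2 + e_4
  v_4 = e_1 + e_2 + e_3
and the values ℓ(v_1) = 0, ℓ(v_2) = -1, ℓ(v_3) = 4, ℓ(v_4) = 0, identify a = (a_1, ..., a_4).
a = (-1, -1, 2, 4)

Write a = (a_1, ..., a_4) in the standard basis. For each basis vector v_i, ℓ(v_i) = <v_i, a> is a linear equation in the a_j's. Collect the n equations into a matrix system V a = ℓ, where row i of V is v_i (expressed in the standard basis). Since V is invertible (lower-triangular with 1s on the diagonal, up to permutation), solve by back-substitution:
  V =
[[-1, 1, 0, 0],
 [1, 0, 0, 0],
 [-1, 1, 0, 1],
 [1, 1, 1, 0]]
  V a = (0, -1, 4, 0)
Solving gives a = (-1, -1, 2, 4).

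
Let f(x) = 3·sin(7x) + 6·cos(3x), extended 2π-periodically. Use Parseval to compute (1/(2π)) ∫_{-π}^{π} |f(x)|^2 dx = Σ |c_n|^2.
Σ |c_n|^2 = 45/2

Expand |f|^2 and use orthogonality of {sin(nx), cos(mx)} on [-π, π]:
  ∫_{-π}^{π} sin(nx)^2 dx = π, ∫ cos(mx)^2 dx = π, and cross terms integrate to 0.
So ∫_{-π}^{π} f(x)^2 dx = 3^2 · π + 6^2 · π = (9 + 36)π.
Divide by 2π: (9 + 36)/2 = 45/2.
By Parseval, this equals Σ |c_n|^2.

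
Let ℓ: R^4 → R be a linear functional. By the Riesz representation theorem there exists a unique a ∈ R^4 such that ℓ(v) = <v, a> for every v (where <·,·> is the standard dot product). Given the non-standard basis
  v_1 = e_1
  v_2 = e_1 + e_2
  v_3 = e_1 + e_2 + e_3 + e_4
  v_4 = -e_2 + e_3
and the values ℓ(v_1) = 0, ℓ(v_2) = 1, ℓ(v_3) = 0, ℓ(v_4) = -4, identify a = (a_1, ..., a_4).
a = (0, 1, -3, 2)

Write a = (a_1, ..., a_4) in the standard basis. For each basis vector v_i, ℓ(v_i) = <v_i, a> is a linear equation in the a_j's. Collect the n equations into a matrix system V a = ℓ, where row i of V is v_i (expressed in the standard basis). Since V is invertible (lower-triangular with 1s on the diagonal, up to permutation), solve by back-substitution:
  V =
[[1, 0, 0, 0],
 [1, 1, 0, 0],
 [1, 1, 1, 1],
 [0, -1, 1, 0]]
  V a = (0, 1, 0, -4)
Solving gives a = (0, 1, -3, 2).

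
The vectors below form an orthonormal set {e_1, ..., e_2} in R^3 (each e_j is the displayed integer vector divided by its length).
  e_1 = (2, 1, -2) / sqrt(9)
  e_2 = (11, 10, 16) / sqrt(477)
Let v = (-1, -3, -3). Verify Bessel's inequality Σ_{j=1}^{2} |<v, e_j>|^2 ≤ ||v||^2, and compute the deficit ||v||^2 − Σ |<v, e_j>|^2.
Σ |<v, e_j>|^2 = 886/53; ||v||^2 = 19; deficit = 121/53

Write each e_j = u_j / sqrt(<u_j, u_j>) where u_j is the displayed integer vector. Then <v, e_j> = <v, u_j> / sqrt(<u_j, u_j>), so |<v, e_j>|^2 = <v, u_j>^2 / <u_j, u_j>.
Coefficients: <v, e_1> = 1/sqrt(9), <v, e_2> = -89/sqrt(477).
Square and sum: Σ |<v, e_j>|^2 = 886/53.
Compute ||v||^2 = v·v = 19.
Deficit = 19 − 886/53 = 121/53 ≥ 0, confirming Bessel's inequality. (The deficit equals ||v − Σ <v,e_j> e_j||^2, the squared distance from v to span{e_j}.)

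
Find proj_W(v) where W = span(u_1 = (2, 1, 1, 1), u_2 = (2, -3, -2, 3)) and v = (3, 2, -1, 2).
proj_W(v) = (256/89, 52/89, 71/89, 166/89)

Set up U = [u_1 | ... | u_2] ∈ R^(4×2). The projector onto W = col(U) is P = U (U^T U)^(-1) U^T.
Compute U^T U =
  [7, 2]
  [2, 26],
and U^T v = (9, 8).
Solve U^T U · c = U^T v for the coefficients: c = (109/89, 19/89). The projection is proj_W(v) = U c.
Check: (v - proj_W(v)) · u_1 = 0  (should be 0).
Check: (v - proj_W(v)) · u_2 = 0  (should be 0).
Result: proj_W(v) = (256/89, 52/89, 71/89, 166/89).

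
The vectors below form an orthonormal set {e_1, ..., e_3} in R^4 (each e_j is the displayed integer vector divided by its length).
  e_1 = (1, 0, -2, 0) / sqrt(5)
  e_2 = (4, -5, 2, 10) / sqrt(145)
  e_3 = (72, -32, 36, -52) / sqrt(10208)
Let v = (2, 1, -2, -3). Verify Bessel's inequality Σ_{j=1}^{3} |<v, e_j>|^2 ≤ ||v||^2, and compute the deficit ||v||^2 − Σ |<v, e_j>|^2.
Σ |<v, e_j>|^2 = 387/22; ||v||^2 = 18; deficit = 9/22

Write each e_j = u_j / sqrt(<u_j, u_j>) where u_j is the displayed integer vector. Then <v, e_j> = <v, u_j> / sqrt(<u_j, u_j>), so |<v, e_j>|^2 = <v, u_j>^2 / <u_j, u_j>.
Coefficients: <v, e_1> = 6/sqrt(5), <v, e_2> = -31/sqrt(145), <v, e_3> = 196/sqrt(10208).
Square and sum: Σ |<v, e_j>|^2 = 387/22.
Compute ||v||^2 = v·v = 18.
Deficit = 18 − 387/22 = 9/22 ≥ 0, confirming Bessel's inequality. (The deficit equals ||v − Σ <v,e_j> e_j||^2, the squared distance from v to span{e_j}.)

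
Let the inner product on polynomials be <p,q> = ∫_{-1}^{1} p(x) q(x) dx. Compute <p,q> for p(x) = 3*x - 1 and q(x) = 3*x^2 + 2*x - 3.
<p,q> = 8

Expand the product: p(x)·q(x) = 9*x^3 + 3*x^2 - 11*x + 3.
∫_{-1}^{1} of each monomial x^k gives [2/(k+1) if k even, 0 if k odd]. Integrating term-by-term (or equivalently evaluating the antiderivative F(x) = 9*x^4/4 + x^3 - 11*x^2/2 + 3*x at the endpoints):
  F(1) − F(−1) = 3/4 − (-29/4) = 8.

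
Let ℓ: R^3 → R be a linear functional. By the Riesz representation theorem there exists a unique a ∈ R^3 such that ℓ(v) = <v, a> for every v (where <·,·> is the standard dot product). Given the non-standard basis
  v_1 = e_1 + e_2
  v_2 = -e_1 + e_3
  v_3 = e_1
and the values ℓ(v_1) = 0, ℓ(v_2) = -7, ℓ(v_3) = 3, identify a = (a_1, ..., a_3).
a = (3, -3, -4)

Write a = (a_1, ..., a_3) in the standard basis. For each basis vector v_i, ℓ(v_i) = <v_i, a> is a linear equation in the a_j's. Collect the n equations into a matrix system V a = ℓ, where row i of V is v_i (expressed in the standard basis). Since V is invertible (lower-triangular with 1s on the diagonal, up to permutation), solve by back-substitution:
  V =
[[1, 1, 0],
 [-1, 0, 1],
 [1, 0, 0]]
  V a = (0, -7, 3)
Solving gives a = (3, -3, -4).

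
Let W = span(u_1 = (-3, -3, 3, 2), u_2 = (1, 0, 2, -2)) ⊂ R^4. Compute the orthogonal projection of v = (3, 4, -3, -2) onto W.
proj_W(v) = (456/139, 915/278, -921/278, -302/139)

Set up U = [u_1 | ... | u_2] ∈ R^(4×2). The projector onto W = col(U) is P = U (U^T U)^(-1) U^T.
Compute U^T U =
  [31, -1]
  [-1, 9],
and U^T v = (-34, 1).
Solve U^T U · c = U^T v for the coefficients: c = (-305/278, -3/278). The projection is proj_W(v) = U c.
Check: (v - proj_W(v)) · u_1 = 0  (should be 0).
Check: (v - proj_W(v)) · u_2 = 0  (should be 0).
Result: proj_W(v) = (456/139, 915/278, -921/278, -302/139).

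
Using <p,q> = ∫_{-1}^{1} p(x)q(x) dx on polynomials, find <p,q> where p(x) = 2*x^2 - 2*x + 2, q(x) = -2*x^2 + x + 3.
<p,q> = 52/5

Expand the product: p(x)·q(x) = -4*x^4 + 6*x^3 - 4*x + 6.
∫_{-1}^{1} of each monomial x^k gives [2/(k+1) if k even, 0 if k odd]. Integrating term-by-term (or equivalently evaluating the antiderivative F(x) = -4*x^5/5 + 3*x^4/2 - 2*x^2 + 6*x at the endpoints):
  F(1) − F(−1) = 47/10 − (-57/10) = 52/5.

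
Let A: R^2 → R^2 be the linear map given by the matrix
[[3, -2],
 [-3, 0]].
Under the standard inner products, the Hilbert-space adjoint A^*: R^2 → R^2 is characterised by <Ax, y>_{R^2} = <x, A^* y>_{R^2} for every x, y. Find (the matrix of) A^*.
A^* = A^T =
[[3, -3],
 [-2, 0]]

For real matrices with standard dot products, the defining identity <Ax, y> = <x, A^* y> gives (Ax)^T y = x^T (A^*) y, i.e. x^T A^T y = x^T (A^*) y. Since this holds for all x, y, we must have A^* = A^T. Therefore
A^* =
[[3, -3],
 [-2, 0]].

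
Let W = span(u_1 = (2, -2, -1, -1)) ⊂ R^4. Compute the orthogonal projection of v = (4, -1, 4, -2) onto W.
proj_W(v) = (8/5, -8/5, -4/5, -4/5)

Set up U = [u_1 | ... | u_1] ∈ R^(4×1). The projector onto W = col(U) is P = U (U^T U)^(-1) U^T.
Compute U^T U =
  [10],
and U^T v = (8).
Solve U^T U · c = U^T v for the coefficients: c = (4/5). The projection is proj_W(v) = U c.
Check: (v - proj_W(v)) · u_1 = 0  (should be 0).
Result: proj_W(v) = (8/5, -8/5, -4/5, -4/5).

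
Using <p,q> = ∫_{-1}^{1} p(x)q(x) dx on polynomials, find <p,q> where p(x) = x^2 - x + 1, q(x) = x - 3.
<p,q> = -26/3

Expand the product: p(x)·q(x) = x^3 - 4*x^2 + 4*x - 3.
∫_{-1}^{1} of each monomial x^k gives [2/(k+1) if k even, 0 if k odd]. Integrating term-by-term (or equivalently evaluating the antiderivative F(x) = x^4/4 - 4*x^3/3 + 2*x^2 - 3*x at the endpoints):
  F(1) − F(−1) = -25/12 − (79/12) = -26/3.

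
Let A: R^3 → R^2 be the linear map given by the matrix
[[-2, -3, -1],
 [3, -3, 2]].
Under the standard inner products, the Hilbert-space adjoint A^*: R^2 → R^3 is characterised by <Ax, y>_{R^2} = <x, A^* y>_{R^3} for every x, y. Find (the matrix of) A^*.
A^* = A^T =
[[-2, 3],
 [-3, -3],
 [-1, 2]]

For real matrices with standard dot products, the defining identity <Ax, y> = <x, A^* y> gives (Ax)^T y = x^T (A^*) y, i.e. x^T A^T y = x^T (A^*) y. Since this holds for all x, y, we must have A^* = A^T. Therefore
A^* =
[[-2, 3],
 [-3, -3],
 [-1, 2]].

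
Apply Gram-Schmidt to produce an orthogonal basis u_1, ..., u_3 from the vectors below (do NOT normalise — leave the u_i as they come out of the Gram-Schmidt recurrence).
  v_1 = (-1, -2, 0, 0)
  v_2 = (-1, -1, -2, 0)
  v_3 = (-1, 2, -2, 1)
Orthogonal basis:
  u_1 = (-1, -2, 0, 0)
  u_2 = (-2/5, 1/5, -2, 0)
  u_3 = (-8/7, 4/7, 2/7, 1)

Apply the Gram-Schmidt recurrence
  u_1 = v_1
  u_i = v_i − Σ_{j<i} ((v_i · u_j) / (u_j · u_j)) · u_j.

Step by step this gives:
  u_1 = (-1, -2, 0, 0)
  u_2 = (-2/5, 1/5, -2, 0)
  u_3 = (-8/7, 4/7, 2/7, 1)

Orthogonality check:
  u_2 · u_1 = 0 (should be 0)
  u_3 · u_1 = 0 (should be 0)
  u_3 · u_2 = 0 (should be 0)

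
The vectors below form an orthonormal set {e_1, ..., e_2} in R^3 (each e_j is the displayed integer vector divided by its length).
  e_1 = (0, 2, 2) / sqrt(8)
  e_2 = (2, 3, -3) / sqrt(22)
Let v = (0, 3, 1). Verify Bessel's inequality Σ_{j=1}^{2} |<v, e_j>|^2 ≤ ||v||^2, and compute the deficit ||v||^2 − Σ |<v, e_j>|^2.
Σ |<v, e_j>|^2 = 106/11; ||v||^2 = 10; deficit = 4/11

Write each e_j = u_j / sqrt(<u_j, u_j>) where u_j is the displayed integer vector. Then <v, e_j> = <v, u_j> / sqrt(<u_j, u_j>), so |<v, e_j>|^2 = <v, u_j>^2 / <u_j, u_j>.
Coefficients: <v, e_1> = 8/sqrt(8), <v, e_2> = 6/sqrt(22).
Square and sum: Σ |<v, e_j>|^2 = 106/11.
Compute ||v||^2 = v·v = 10.
Deficit = 10 − 106/11 = 4/11 ≥ 0, confirming Bessel's inequality. (The deficit equals ||v − Σ <v,e_j> e_j||^2, the squared distance from v to span{e_j}.)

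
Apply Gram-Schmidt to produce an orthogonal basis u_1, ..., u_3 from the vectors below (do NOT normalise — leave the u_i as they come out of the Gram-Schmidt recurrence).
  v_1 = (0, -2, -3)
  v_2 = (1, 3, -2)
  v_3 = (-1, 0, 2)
Orthogonal basis:
  u_1 = (0, -2, -3)
  u_2 = (1, 3, -2)
  u_3 = (-9/14, 27/182, -9/91)

Apply the Gram-Schmidt recurrence
  u_1 = v_1
  u_i = v_i − Σ_{j<i} ((v_i · u_j) / (u_j · u_j)) · u_j.

Step by step this gives:
  u_1 = (0, -2, -3)
  u_2 = (1, 3, -2)
  u_3 = (-9/14, 27/182, -9/91)

Orthogonality check:
  u_2 · u_1 = 0 (should be 0)
  u_3 · u_1 = 0 (should be 0)
  u_3 · u_2 = 0 (should be 0)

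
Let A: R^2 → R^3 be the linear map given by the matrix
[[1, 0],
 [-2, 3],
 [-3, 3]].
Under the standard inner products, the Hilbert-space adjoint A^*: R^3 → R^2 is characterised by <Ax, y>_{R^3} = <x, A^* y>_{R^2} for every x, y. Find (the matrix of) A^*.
A^* = A^T =
[[1, -2, -3],
 [0, 3, 3]]

For real matrices with standard dot products, the defining identity <Ax, y> = <x, A^* y> gives (Ax)^T y = x^T (A^*) y, i.e. x^T A^T y = x^T (A^*) y. Since this holds for all x, y, we must have A^* = A^T. Therefore
A^* =
[[1, -2, -3],
 [0, 3, 3]].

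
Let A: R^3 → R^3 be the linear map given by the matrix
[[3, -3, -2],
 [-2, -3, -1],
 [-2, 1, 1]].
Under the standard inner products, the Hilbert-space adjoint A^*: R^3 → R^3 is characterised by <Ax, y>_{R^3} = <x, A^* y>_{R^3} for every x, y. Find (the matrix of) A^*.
A^* = A^T =
[[3, -2, -2],
 [-3, -3, 1],
 [-2, -1, 1]]

For real matrices with standard dot products, the defining identity <Ax, y> = <x, A^* y> gives (Ax)^T y = x^T (A^*) y, i.e. x^T A^T y = x^T (A^*) y. Since this holds for all x, y, we must have A^* = A^T. Therefore
A^* =
[[3, -2, -2],
 [-3, -3, 1],
 [-2, -1, 1]].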